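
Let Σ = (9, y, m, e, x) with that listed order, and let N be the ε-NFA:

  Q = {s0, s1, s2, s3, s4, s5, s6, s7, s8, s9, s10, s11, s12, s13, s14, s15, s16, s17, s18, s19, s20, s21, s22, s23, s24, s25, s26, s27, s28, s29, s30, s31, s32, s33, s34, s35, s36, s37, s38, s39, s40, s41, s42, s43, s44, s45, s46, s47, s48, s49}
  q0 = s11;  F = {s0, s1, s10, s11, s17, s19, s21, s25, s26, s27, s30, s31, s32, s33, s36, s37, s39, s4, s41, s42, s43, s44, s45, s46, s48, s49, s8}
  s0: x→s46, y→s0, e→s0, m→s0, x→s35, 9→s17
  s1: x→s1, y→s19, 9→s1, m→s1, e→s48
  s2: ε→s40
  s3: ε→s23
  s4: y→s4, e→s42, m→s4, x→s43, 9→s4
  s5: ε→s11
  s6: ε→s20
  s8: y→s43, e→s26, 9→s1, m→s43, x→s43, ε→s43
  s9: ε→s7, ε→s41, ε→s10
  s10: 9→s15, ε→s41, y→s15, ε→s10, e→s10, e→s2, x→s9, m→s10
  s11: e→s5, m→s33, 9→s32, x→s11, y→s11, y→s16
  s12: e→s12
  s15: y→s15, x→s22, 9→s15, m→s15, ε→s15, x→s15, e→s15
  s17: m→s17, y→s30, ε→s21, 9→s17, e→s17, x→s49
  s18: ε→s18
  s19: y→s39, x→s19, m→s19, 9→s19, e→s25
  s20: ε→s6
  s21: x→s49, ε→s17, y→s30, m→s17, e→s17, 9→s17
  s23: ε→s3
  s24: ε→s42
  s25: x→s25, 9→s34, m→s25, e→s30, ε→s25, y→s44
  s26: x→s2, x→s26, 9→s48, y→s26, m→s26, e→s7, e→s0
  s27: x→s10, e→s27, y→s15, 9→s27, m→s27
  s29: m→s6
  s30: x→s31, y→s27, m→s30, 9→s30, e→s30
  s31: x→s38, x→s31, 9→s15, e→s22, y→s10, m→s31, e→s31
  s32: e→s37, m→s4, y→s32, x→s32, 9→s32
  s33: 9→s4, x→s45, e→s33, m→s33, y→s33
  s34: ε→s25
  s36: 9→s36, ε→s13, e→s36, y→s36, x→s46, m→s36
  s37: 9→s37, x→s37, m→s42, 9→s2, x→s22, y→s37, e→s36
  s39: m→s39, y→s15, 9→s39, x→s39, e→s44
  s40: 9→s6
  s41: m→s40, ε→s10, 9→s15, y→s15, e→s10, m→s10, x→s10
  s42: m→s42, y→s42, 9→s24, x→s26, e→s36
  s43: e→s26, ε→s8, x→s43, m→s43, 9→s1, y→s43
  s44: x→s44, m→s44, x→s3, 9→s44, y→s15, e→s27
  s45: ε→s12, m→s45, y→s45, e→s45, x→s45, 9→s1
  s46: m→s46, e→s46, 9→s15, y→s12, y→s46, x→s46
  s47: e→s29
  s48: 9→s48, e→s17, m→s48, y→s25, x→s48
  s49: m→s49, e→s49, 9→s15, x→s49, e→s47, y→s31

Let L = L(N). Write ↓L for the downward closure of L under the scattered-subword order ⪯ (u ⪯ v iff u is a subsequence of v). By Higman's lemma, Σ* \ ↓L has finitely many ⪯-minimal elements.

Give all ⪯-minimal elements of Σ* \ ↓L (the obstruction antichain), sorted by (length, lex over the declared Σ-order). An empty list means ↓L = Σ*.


min(Σ*\↓L) = [9eex9, mx9yyy].

|Q|=50, |F|=27, |δ|=181 (23 ε).
min D↑ (25 st, q0=0, F={15}): 0:9→1,y→0,m→2,e→0,x→0 1:9→1,y→1,m→3,e→4,x→1 2:9→3,y→2,m→2,e→2,x→5 3:9→3,y→3,m→3,e→6,x→7 4:9→4,y→4,m→6,e→8,x→4 5:9→9,y→5,m→5,e→5,x→5 6:9→6,y→6,m→6,e→8,x→10 7:9→9,y→7,m→7,e→10,x→7 8:9→8,y→8,m→8,e→8,x→11 9:9→9,y→12,m→9,e→13,x→9 10:9→13,y→10,m→10,e→14,x→10 11:9→15,y→11,m→11,e→11,x→11 12:9→12,y→16,m→12,e→17,x→12 13:9→13,y→17,m→13,e→18,x→13 14:9→18,y→14,m→14,e→14,x→11 15:9→15,y→15,m→15,e→15,x→15 16:9→16,y→15,m→16,e→19,x→16 17:9→17,y→19,m→17,e→20,x→17 18:9→18,y→20,m→18,e→18,x→21 19:9→19,y→15,m→19,e→22,x→19 20:9→20,y→22,m→20,e→20,x→23 21:9→15,y→23,m→21,e→21,x→21 22:9→22,y→15,m→22,e→22,x→24 23:9→15,y→24,m→23,e→23,x→23 24:9→15,y→15,m→24,e→24,x→24 (ε-aug+det+¬).
'9eex9': |S_i|=[47, 42, 35, 25, 18, 4] end={s15,s20,s22,s6} ∉↓L; 5/5 single-dels accept.
'mx9yyy': run [47, 42, 36, 28, 21, 15, 2] end={s15,s22} — reject; 6/6 deletions ∈↓L.
2 minimals (antichain).


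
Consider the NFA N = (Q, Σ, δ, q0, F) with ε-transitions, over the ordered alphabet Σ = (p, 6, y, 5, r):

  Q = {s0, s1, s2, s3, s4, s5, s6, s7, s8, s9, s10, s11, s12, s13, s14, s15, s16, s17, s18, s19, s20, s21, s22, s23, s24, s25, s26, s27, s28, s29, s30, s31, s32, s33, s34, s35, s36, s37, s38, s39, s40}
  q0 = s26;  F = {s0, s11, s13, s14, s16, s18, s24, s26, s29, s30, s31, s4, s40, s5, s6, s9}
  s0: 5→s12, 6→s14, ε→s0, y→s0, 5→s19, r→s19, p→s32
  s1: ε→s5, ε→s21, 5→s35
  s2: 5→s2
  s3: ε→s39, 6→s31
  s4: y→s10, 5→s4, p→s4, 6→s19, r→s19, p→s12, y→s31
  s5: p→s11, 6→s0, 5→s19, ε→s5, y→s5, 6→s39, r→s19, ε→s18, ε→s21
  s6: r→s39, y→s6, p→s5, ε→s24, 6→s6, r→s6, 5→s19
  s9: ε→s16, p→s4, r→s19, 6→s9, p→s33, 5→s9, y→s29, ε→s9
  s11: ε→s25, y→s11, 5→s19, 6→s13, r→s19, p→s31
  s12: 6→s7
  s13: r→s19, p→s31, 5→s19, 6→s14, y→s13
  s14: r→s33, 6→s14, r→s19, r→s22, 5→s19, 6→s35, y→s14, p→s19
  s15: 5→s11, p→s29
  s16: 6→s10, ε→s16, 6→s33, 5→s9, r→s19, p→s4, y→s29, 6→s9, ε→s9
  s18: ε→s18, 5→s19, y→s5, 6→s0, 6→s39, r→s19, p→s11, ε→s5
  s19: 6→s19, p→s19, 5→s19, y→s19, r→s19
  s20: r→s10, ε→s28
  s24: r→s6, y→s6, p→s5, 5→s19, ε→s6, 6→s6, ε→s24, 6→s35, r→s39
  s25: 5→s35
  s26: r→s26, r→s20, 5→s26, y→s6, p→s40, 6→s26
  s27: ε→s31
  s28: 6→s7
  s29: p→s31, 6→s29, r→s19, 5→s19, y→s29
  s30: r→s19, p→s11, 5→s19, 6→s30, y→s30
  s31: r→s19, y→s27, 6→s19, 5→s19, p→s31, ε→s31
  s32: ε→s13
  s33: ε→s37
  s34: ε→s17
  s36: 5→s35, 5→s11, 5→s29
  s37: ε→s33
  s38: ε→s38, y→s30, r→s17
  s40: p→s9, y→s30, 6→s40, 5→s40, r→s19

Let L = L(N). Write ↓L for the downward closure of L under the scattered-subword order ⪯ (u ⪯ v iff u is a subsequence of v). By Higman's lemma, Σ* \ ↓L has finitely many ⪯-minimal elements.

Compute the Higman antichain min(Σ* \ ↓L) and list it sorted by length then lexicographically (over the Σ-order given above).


Antichain: [pr, y5, ppp6, yp66p].

|Q|=41, |F|=16, |δ|=139 (25 ε).
min D↑ (14 st, q0=0, F={5}): 0:p→1,6→0,y→2,5→0,r→0 1:p→3,6→1,y→4,5→1,r→5 2:p→6,6→2,y→2,5→5,r→2 3:p→7,6→3,y→8,5→3,r→5 4:p→9,6→4,y→4,5→5,r→5 5:p→5,6→5,y→5,5→5,r→5 6:p→9,6→10,y→6,5→5,r→5 7:p→7,6→5,y→11,5→7,r→5 8:p→11,6→8,y→8,5→5,r→5 9:p→11,6→12,y→9,5→5,r→5 10:p→12,6→13,y→10,5→5,r→5 11:p→11,6→5,y→11,5→5,r→5 12:p→11,6→13,y→12,5→5,r→5 13:p→5,6→13,y→13,5→5,r→5 [Hopcroft].
'pr': N↓-sim [31, 26, 4] end={s19,s22,s33,s37} rej; 2/2 del acc.
'y5': run [31, 24, 4] end={s12,s19,s35,s7} rej; 2/2 del acc.
'ppp6': run [31, 26, 19, 9, 2] end={s19,s7} ∉↓L; 4/4 deletions ∈↓L.
'yp66p': run [31, 24, 19, 14, 7, 1] end={s19} — reject; 5/5 deletions ∈↓L.
4 obstructions.


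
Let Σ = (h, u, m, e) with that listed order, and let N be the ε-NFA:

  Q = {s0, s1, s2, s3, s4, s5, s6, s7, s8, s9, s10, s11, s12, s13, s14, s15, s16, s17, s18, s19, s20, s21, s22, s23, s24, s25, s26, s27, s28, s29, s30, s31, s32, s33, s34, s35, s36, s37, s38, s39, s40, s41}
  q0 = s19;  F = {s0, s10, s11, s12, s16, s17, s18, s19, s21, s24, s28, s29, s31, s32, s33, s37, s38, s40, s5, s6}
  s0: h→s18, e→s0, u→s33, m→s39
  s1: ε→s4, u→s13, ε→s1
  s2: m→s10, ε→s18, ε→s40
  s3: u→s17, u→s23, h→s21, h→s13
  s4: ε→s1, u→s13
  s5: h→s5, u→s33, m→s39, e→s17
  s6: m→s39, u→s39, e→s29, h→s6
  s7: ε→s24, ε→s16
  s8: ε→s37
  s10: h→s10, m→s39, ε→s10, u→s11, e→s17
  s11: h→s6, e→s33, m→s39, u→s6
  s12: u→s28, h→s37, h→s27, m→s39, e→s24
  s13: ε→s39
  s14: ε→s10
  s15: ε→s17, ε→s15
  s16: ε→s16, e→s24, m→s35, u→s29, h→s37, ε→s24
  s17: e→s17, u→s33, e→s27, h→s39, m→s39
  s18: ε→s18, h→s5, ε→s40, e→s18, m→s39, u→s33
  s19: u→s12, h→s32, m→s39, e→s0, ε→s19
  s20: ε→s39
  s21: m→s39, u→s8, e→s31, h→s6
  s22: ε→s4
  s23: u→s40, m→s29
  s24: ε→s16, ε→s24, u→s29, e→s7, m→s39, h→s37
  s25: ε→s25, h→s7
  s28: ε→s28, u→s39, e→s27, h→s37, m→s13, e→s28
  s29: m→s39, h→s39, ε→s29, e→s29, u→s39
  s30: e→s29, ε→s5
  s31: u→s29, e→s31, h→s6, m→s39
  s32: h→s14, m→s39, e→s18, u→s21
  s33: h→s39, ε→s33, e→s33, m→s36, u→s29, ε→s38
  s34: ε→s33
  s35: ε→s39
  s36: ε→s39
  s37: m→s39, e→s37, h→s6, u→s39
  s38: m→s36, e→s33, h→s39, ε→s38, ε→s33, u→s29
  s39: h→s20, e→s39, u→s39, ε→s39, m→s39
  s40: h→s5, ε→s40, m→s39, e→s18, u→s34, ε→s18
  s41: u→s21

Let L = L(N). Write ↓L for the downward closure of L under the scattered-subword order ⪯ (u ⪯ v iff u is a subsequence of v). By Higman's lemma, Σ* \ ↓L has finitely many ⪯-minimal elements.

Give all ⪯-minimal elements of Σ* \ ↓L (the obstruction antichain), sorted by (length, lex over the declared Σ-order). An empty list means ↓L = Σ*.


|Q|=42, |F|=20, |δ|=135 (36 ε).
min D↑ (18 st, q0=0, F={3}): 0:h→1,u→2,m→3,e→4 1:h→5,u→6,m→3,e→7 2:h→8,u→9,m→3,e→10 3:h→3,u→3,m→3,e→3 4:h→7,u→11,m→3,e→4 5:h→5,u→12,m→3,e→13 6:h→14,u→8,m→3,e→15 7:h→16,u→11,m→3,e→7 8:h→14,u→3,m→3,e→8 9:h→8,u→3,m→3,e→9 10:h→8,u→17,m→3,e→10 11:h→3,u→17,m→3,e→11 12:h→14,u→14,m→3,e→11 13:h→3,u→11,m→3,e→13 14:h→14,u→3,m→3,e→17 15:h→14,u→17,m→3,e→15 16:h→16,u→11,m→3,e→13 17:h→3,u→3,m→3,e→17 [Hopcroft].
'm': run [30, 5] end={s13,s20,s35,s36,s39} rej; 1/1 deletions ∈↓L.
'uhu': run [30, 21, 6, 2] end={s20,s39} ∉↓L; 3/3 deletions ∈↓L.
'uuu': run [30, 21, 9, 2] end={s20,s39} — reject; 3/3 del acc.
'euh': |S_i|=[30, 22, 7, 2] end={s20,s39} — reject; 3/3 del acc.
'hheh': N↓-sim [30, 21, 13, 8, 2] end={s20,s39} — reject; 4/4 single-dels accept.
5 obstructions.

Antichain: [m, uhu, uuu, euh, hheh].


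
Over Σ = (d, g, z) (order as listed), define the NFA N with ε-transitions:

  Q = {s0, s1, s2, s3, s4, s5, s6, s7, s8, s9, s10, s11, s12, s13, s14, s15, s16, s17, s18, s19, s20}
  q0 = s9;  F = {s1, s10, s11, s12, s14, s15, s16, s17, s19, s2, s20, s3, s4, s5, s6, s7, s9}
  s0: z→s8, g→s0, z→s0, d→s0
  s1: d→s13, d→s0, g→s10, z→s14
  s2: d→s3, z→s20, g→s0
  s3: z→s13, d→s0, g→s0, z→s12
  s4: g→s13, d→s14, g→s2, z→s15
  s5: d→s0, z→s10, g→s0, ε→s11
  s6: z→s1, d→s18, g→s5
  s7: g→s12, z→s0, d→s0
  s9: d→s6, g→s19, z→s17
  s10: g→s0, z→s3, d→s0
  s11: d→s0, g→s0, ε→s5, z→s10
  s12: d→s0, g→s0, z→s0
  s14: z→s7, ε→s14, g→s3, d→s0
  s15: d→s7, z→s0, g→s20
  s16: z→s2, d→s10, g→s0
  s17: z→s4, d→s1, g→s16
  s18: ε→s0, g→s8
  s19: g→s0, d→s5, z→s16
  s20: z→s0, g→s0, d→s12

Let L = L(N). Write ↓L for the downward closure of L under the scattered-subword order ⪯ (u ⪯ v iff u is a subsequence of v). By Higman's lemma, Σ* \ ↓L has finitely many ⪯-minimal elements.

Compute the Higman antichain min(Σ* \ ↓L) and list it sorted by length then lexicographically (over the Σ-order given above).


|Q|=21, |F|=17, |δ|=63 (4 ε).
min D↑ (17 st, q0=0, F={4}): 0:d→1,g→2,z→3 1:d→4,g→5,z→6 2:d→5,g→4,z→7 3:d→6,g→7,z→8 4:d→4,g→4,z→4 5:d→4,g→4,z→9 6:d→4,g→9,z→10 7:d→9,g→4,z→11 8:d→10,g→11,z→12 9:d→4,g→4,z→13 10:d→4,g→13,z→14 11:d→13,g→4,z→15 12:d→14,g→15,z→4 13:d→4,g→4,z→16 14:d→4,g→16,z→4 15:d→16,g→4,z→4 16:d→4,g→4,z→4.
'dd': run [21, 13, 4] end={s0,s13,s18,s8} rej; 2/2 deletions ∈↓L.
'gg': N↓-sim [21, 12, 2] end={s0,s8} ∉↓L; 2/2 deletions ∈↓L.
'zzzz': |S_i|=[21, 15, 11, 7, 2] end={s0,s8} ∉↓L; 4/4 single-dels accept.
3 obstructions.

Antichain: [dd, gg, zzzz].


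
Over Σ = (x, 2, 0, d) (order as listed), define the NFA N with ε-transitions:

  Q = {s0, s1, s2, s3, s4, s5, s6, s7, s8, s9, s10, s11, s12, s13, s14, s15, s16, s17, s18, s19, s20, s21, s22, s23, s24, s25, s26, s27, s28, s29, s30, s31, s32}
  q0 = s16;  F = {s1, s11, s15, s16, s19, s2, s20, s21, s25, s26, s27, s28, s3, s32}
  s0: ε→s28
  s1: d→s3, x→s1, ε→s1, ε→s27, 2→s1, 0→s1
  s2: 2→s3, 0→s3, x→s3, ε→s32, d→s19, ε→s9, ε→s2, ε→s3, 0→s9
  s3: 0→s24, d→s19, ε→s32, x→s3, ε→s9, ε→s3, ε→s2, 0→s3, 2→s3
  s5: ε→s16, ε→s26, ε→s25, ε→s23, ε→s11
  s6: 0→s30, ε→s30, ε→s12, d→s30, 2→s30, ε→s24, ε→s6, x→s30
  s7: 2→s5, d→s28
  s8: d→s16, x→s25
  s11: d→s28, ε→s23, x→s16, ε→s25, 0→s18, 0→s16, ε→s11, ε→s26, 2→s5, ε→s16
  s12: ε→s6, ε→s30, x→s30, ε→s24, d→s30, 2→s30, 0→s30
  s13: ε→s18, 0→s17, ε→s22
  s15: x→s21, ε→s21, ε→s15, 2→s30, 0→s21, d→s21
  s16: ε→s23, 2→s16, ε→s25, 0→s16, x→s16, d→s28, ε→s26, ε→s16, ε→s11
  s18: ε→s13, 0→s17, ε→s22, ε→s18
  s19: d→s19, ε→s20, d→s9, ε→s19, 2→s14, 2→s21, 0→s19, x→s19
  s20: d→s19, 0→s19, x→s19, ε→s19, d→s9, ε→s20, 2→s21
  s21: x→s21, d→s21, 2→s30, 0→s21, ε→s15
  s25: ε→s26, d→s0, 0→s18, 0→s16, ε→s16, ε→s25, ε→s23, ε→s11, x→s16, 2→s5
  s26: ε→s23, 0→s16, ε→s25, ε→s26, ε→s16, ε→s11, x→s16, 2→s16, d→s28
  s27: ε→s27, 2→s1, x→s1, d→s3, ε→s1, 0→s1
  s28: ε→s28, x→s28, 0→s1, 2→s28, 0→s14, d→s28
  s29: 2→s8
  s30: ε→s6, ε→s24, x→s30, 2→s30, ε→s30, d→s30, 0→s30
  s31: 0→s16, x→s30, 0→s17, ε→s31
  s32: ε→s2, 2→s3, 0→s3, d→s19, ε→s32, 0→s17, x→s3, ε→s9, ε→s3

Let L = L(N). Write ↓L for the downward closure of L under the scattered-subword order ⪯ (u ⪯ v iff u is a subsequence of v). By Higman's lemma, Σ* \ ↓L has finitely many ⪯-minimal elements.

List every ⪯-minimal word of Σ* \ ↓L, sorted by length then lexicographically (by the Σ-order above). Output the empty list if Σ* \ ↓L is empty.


|Q|=33, |F|=14, |δ|=153 (66 ε).
min D↑ (7 st, q0=0, F={6}): 0:x→0,2→0,0→0,d→1 1:x→1,2→1,0→2,d→1 2:x→2,2→2,0→2,d→3 3:x→3,2→3,0→3,d→4 4:x→4,2→5,0→4,d→4 5:x→5,2→6,0→5,d→5 6:x→6,2→6,0→6,d→6.
'd0dd22': run [27, 18, 16, 14, 10, 7, 4] end={s12,s24,s30,s6} — reject; 6/6 single-dels accept.
1 words, ⪯-incomp.

A = [d0dd22].


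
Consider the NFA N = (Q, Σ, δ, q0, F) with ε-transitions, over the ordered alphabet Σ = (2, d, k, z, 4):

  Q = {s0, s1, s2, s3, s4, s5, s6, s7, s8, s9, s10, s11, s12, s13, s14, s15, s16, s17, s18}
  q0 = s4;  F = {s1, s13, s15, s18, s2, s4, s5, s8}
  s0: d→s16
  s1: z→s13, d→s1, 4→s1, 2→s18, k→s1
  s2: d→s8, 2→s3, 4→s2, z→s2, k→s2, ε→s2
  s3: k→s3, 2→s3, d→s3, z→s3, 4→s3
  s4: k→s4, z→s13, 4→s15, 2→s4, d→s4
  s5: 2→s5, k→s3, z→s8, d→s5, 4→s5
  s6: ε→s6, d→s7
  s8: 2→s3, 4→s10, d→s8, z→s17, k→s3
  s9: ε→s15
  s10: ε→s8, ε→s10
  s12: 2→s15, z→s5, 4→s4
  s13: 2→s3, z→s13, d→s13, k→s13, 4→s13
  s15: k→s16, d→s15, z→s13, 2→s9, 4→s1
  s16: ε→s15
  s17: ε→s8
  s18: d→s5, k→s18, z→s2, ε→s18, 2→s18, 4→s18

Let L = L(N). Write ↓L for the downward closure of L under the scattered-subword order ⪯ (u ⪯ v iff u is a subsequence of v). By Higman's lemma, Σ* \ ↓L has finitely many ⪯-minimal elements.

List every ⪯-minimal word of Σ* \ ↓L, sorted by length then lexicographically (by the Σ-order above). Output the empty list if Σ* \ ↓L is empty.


|Q|=19, |F|=8, |δ|=58 (8 ε).
min D↑ (9 st, q0=0, F={3}): 0:2→0,d→0,k→0,z→1,4→2 1:2→3,d→1,k→1,z→1,4→1 2:2→2,d→2,k→2,z→1,4→4 3:2→3,d→3,k→3,z→3,4→3 4:2→5,d→4,k→4,z→1,4→4 5:2→5,d→6,k→5,z→7,4→5 6:2→6,d→6,k→3,z→8,4→6 7:2→3,d→8,k→7,z→7,4→7 8:2→3,d→8,k→3,z→8,4→8 [Hopcroft].
'z2': run [13, 6, 1] end={s3} rej; 2/2 del acc.
'442dk': run [13, 12, 9, 7, 5, 1] end={s3} rej; 5/5 single-dels accept.
2 minimals (antichain).

Antichain: [z2, 442dk].


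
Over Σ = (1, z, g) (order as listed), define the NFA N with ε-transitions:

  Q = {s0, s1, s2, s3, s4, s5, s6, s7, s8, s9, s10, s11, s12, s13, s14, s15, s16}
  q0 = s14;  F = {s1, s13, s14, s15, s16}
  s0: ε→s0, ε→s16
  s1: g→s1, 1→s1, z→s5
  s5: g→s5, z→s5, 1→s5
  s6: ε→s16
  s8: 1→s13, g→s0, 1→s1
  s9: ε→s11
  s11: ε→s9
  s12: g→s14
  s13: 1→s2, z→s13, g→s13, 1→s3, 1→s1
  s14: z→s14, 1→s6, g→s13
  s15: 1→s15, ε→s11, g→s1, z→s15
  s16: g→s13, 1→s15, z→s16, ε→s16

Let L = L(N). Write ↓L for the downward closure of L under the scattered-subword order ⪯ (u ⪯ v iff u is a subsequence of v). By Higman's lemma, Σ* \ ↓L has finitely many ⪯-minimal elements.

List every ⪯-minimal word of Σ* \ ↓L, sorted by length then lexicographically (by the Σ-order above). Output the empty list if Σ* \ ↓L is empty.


|Q|=17, |F|=5, |δ|=31 (7 ε).
min D↑ (6 st, q0=0, F={5}): 0:1→1,z→0,g→2 1:1→3,z→1,g→2 2:1→4,z→2,g→2 3:1→3,z→3,g→4 4:1→4,z→5,g→4 5:1→5,z→5,g→5 [Hopcroft].
'g1z': N↓-sim [11, 5, 4, 1] end={s5} rej; 3/3 del acc.
'11gz': N↓-sim [11, 10, 7, 2, 1] end={s5} — reject; 4/4 single-dels accept.
2 obstructions.

Antichain: [g1z, 11gz].


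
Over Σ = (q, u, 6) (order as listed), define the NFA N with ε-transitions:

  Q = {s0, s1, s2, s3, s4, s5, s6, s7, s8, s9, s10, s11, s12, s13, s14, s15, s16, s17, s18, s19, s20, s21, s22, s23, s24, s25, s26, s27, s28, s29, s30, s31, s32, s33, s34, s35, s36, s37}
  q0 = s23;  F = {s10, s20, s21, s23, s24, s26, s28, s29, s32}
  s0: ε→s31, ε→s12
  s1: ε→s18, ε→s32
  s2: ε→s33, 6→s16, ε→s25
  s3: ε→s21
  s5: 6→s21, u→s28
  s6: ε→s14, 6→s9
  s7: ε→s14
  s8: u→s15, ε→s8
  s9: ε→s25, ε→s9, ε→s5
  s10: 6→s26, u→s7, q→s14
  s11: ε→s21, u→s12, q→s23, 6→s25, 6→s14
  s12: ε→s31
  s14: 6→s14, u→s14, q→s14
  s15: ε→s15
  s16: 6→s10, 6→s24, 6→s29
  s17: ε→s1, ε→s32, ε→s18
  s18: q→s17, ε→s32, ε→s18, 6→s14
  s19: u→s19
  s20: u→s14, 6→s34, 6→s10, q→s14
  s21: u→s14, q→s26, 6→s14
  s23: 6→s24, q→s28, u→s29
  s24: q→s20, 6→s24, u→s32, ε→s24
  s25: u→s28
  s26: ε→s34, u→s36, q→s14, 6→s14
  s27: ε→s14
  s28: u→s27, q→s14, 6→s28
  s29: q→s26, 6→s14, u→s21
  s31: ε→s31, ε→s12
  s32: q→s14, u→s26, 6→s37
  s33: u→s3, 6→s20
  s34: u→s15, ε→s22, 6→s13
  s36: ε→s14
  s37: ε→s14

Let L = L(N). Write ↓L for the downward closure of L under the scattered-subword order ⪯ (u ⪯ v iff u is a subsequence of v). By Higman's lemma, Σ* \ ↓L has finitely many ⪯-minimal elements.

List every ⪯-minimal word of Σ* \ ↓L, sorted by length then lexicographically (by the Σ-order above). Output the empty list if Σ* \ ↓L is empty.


|Q|=38, |F|=9, |δ|=80 (29 ε).
min D↑ (10 st, q0=0, F={4}): 0:q→1,u→2,6→3 1:q→4,u→4,6→1 2:q→5,u→6,6→4 3:q→7,u→8,6→3 4:q→4,u→4,6→4 5:q→4,u→4,6→4 6:q→5,u→4,6→4 7:q→4,u→4,6→9 8:q→4,u→5,6→4 9:q→4,u→4,6→5 [Hopcroft].
'qq': N↓-sim [18, 12, 1] end={s14} ∉↓L; 2/2 del acc.
'qu': |S_i|=[18, 12, 5] end={s14,s15,s27,s36,s7} — reject; 2/2 single-dels accept.
'u6': N↓-sim [18, 13, 3] end={s13,s14,s37} rej; 2/2 single-dels accept.
'uuu': N↓-sim [18, 13, 8, 3] end={s14,s15,s36} ∉↓L; 3/3 single-dels accept.
'6uq': run [18, 15, 11, 1] end={s14} ∉↓L; 3/3 del acc.
'6q666': run [18, 15, 10, 9, 7, 2] end={s13,s14} — reject; 5/5 deletions ∈↓L.
6 obstructions.

Antichain: [qq, qu, u6, uuu, 6uq, 6q666].


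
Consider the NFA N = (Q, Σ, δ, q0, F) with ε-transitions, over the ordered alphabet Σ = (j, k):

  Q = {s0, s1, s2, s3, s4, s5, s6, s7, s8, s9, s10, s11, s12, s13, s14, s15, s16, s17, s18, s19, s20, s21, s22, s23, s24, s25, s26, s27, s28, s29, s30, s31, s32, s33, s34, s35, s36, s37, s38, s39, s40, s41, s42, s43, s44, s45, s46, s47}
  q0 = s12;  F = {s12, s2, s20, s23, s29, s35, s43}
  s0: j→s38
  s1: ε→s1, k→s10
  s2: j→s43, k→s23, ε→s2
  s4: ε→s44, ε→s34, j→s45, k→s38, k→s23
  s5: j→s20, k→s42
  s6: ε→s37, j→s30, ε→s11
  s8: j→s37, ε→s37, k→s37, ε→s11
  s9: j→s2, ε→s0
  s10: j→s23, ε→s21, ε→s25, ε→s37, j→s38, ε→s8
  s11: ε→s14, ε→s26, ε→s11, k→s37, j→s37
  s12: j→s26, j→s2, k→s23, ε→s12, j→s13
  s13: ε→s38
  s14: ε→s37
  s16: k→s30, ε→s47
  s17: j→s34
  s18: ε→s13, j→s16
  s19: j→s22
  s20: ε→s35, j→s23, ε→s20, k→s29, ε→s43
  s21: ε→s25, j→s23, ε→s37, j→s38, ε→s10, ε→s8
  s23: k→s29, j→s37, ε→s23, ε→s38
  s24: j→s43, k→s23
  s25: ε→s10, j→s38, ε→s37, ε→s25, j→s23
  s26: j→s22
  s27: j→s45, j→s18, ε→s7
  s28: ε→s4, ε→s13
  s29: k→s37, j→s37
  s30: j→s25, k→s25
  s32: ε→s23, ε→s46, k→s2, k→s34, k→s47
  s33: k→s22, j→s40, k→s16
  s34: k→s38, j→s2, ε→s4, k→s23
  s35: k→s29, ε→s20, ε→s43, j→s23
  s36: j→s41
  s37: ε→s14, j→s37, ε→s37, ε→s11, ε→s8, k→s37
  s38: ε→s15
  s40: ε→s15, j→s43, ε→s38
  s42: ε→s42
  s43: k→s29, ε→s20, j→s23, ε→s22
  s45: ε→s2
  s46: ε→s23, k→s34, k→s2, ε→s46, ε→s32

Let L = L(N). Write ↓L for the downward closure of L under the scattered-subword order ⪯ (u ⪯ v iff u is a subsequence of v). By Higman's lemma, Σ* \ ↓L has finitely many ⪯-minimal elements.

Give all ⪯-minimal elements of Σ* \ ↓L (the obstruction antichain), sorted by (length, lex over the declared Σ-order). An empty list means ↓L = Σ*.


A = [kj, kkk, jjjj, jjkk].

|Q|=48, |F|=7, |δ|=116 (55 ε).
min D↑ (6 st, q0=0, F={4}): 0:j→1,k→2 1:j→3,k→2 2:j→4,k→5 3:j→2,k→5 4:j→4,k→4 5:j→4,k→4 (ε-aug+det+¬).
'kj': N↓-sim [16, 10, 6] end={s11,s14,s22,s26,s37,s8} rej; 2/2 deletions ∈↓L.
'kkk': N↓-sim [16, 10, 7, 6] end={s11,s14,s22,s26,s37,s8} ∉↓L; 3/3 single-dels accept.
'jjjj': N↓-sim [16, 15, 13, 10, 6] end={s11,s14,s22,s26,s37,s8} ∉↓L; 4/4 deletions ∈↓L.
'jjkk': N↓-sim [16, 15, 13, 7, 6] end={s11,s14,s22,s26,s37,s8} — reject; 4/4 del acc.
4 minimals (antichain).


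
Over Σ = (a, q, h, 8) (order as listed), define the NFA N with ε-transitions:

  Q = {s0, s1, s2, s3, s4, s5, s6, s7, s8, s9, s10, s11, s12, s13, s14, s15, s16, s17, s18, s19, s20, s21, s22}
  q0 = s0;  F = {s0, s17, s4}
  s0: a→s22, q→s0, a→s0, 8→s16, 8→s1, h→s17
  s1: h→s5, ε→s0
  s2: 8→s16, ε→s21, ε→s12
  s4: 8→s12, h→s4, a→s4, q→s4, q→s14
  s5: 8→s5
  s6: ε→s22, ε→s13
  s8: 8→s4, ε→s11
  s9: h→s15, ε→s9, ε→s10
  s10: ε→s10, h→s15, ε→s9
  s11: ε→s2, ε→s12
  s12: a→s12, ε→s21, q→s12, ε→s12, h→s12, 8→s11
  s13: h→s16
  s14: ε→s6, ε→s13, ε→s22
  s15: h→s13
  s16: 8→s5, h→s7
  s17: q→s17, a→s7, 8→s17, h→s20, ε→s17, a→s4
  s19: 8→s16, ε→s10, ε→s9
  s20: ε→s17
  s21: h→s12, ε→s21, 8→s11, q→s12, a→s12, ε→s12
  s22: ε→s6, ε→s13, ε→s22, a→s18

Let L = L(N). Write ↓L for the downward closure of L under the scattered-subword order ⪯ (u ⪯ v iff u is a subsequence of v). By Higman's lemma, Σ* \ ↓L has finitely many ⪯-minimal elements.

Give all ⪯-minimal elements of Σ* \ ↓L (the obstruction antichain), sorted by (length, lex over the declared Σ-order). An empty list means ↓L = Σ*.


|Q|=23, |F|=3, |δ|=62 (26 ε).
min D↑ (4 st, q0=0, F={3}): 0:a→0,q→0,h→1,8→0 1:a→2,q→1,h→1,8→1 2:a→2,q→2,h→2,8→3 3:a→3,q→3,h→3,8→3.
'ha8': N↓-sim [17, 15, 13, 7] end={s11,s12,s16,s2,s21,s5,s7} rej; 3/3 deletions ∈↓L.
1 obstructions.

min(Σ*\↓L) = [ha8].


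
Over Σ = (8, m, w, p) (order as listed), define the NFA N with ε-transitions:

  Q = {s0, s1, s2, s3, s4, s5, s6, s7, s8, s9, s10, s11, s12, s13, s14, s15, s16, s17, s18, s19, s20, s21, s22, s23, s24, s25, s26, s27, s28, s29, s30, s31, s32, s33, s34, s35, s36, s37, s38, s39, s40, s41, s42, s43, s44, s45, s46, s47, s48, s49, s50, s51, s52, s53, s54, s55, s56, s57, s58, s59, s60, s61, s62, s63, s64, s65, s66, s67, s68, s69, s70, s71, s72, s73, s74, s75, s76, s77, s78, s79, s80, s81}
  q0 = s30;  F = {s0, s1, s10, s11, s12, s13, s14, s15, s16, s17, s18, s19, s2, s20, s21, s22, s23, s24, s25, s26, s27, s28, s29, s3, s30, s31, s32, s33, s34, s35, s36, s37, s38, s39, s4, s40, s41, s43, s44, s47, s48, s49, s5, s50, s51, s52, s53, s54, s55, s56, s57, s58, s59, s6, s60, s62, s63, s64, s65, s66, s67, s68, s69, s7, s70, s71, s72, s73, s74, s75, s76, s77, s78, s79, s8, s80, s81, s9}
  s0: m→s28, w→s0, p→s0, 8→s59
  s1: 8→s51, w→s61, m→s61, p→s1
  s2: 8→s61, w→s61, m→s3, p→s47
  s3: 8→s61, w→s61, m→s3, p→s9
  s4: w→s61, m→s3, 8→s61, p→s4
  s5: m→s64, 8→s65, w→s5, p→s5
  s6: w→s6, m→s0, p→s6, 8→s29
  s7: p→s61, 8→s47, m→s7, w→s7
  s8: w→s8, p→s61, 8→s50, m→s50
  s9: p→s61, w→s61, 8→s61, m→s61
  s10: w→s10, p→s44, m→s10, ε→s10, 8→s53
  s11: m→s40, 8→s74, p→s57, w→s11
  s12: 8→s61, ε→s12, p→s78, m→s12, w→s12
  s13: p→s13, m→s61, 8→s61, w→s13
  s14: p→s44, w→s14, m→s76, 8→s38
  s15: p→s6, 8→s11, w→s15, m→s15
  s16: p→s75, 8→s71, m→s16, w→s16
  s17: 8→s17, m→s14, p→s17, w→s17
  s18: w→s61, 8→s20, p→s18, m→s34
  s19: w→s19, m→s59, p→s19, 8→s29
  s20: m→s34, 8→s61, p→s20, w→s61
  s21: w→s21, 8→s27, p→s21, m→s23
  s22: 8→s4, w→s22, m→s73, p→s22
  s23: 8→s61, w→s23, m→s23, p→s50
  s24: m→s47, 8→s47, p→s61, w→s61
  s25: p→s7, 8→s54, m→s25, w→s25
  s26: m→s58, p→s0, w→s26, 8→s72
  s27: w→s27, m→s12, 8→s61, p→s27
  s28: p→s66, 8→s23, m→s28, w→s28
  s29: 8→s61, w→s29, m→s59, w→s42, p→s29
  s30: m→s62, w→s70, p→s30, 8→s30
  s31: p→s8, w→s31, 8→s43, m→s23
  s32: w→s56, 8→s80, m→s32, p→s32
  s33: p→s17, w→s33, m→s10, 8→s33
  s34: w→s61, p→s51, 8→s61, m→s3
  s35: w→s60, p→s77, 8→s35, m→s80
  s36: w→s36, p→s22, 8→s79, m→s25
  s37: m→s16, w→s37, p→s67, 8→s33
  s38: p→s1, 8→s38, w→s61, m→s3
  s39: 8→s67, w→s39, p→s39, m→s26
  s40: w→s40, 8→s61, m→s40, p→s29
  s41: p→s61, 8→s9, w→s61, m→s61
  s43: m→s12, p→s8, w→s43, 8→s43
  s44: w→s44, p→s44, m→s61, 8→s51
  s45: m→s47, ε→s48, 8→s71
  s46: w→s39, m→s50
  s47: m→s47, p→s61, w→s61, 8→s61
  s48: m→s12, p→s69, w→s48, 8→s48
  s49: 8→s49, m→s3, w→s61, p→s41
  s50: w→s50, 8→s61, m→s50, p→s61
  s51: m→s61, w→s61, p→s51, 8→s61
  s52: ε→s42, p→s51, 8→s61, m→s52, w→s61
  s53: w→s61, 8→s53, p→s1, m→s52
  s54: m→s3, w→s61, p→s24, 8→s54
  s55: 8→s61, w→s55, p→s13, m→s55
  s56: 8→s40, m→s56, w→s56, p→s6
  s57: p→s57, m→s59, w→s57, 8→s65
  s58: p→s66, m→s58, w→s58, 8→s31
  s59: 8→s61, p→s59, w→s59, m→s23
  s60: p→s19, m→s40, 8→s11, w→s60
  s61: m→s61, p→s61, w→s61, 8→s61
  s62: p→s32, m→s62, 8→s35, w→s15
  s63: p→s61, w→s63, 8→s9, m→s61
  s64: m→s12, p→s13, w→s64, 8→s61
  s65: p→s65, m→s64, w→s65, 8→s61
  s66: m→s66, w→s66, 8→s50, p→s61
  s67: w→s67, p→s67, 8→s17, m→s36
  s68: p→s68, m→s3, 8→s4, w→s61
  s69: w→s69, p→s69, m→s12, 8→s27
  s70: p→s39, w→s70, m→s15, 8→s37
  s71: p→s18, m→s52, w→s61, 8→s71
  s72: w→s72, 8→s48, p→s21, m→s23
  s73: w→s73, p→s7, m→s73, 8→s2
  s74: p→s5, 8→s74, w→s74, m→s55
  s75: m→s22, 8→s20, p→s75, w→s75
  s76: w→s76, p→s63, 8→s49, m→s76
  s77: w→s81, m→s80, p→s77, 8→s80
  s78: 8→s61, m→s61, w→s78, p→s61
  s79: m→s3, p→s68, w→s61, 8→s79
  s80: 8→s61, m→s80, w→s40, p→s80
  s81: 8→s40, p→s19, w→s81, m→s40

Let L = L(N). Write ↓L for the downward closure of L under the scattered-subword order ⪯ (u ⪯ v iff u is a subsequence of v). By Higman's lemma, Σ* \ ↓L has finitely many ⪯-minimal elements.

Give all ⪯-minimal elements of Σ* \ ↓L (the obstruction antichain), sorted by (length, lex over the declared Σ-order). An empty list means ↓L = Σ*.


|Q|=82, |F|=78, |δ|=325 (4 ε).
min D↑ (79 st, q0=0, F={18}): 0:8→0,m→1,w→2,p→0 1:8→3,m→1,w→4,p→5 2:8→6,m→4,w→2,p→7 3:8→3,m→8,w→9,p→10 4:8→11,m→4,w→4,p→12 5:8→8,m→5,w→13,p→5 6:8→14,m→15,w→6,p→16 7:8→16,m→17,w→7,p→7 8:8→18,m→8,w→19,p→8 9:8→11,m→19,w→9,p→20 10:8→8,m→8,w→21,p→10 11:8→22,m→19,w→11,p→23 12:8→24,m→25,w→12,p→12 13:8→19,m→13,w→13,p→12 14:8→14,m→26,w→14,p→27 15:8→28,m→15,w→15,p→29 16:8→27,m→30,w→16,p→16 17:8→31,m→32,w→17,p→25 18:8→18,m→18,w→18,p→18 19:8→18,m→19,w→19,p→24 20:8→24,m→33,w→20,p→20 21:8→19,m→19,w→21,p→20 22:8→22,m→34,w→22,p→35 23:8→36,m→33,w→23,p→23 24:8→18,m→33,w→24,p→24 25:8→33,m→37,w→25,p→25 26:8→38,m→26,w→26,p→39 27:8→27,m→40,w→27,p→27 28:8→28,m→41,w→18,p→42 29:8→43,m→44,w→29,p→29 30:8→45,m→46,w→30,p→44 31:8→47,m→48,w→31,p→49 32:8→50,m→32,w→32,p→51 33:8→18,m→48,w→33,p→33 34:8→18,m→34,w→34,p→52 35:8→36,m→53,w→35,p→35 36:8→18,m→53,w→36,p→36 37:8→48,m→37,w→37,p→51 38:8→38,m→41,w→18,p→54 39:8→55,m→18,w→39,p→39 40:8→56,m→57,w→40,p→39 41:8→18,m→41,w→18,p→55 42:8→43,m→58,w→18,p→42 43:8→18,m→58,w→18,p→43 44:8→59,m→60,w→44,p→44 45:8→45,m→61,w→18,p→62 46:8→63,m→46,w→46,p→64 47:8→47,m→65,w→47,p→66 48:8→18,m→48,w→48,p→67 49:8→68,m→48,w→49,p→49 50:8→69,m→48,w→50,p→70 51:8→67,m→51,w→51,p→18 52:8→18,m→18,w→52,p→52 53:8→18,m→65,w→53,p→52 54:8→55,m→18,w→18,p→54 55:8→18,m→18,w→18,p→55 56:8→56,m→61,w→18,p→54 57:8→71,m→57,w→57,p→72 58:8→18,m→61,w→18,p→55 59:8→18,m→61,w→18,p→59 60:8→73,m→60,w→60,p→64 61:8→18,m→61,w→18,p→74 62:8→59,m→61,w→18,p→62 63:8→63,m→61,w→18,p→75 64:8→76,m→64,w→64,p→18 65:8→18,m→65,w→65,p→77 66:8→68,m→65,w→66,p→66 67:8→18,m→67,w→67,p→18 68:8→18,m→65,w→68,p→68 69:8→69,m→65,w→69,p→70 70:8→67,m→67,w→70,p→18 71:8→71,m→61,w→18,p→78 72:8→74,m→18,w→72,p→18 73:8→18,m→61,w→18,p→76 74:8→18,m→18,w→18,p→18 75:8→76,m→76,w→18,p→18 76:8→18,m→76,w→18,p→18 77:8→18,m→18,w→77,p→18 78:8→74,m→18,w→18,p→18 (ε-aug+det+¬).
'm8m8': |S_i|=[80, 73, 51, 19, 1] end={s61} — reject; 4/4 deletions ∈↓L.
'mp88': |S_i|=[80, 73, 47, 22, 1] end={s61} rej; 4/4 del acc.
'w8m8w': N↓-sim [80, 74, 61, 44, 22, 1] end={s61} — reject; 5/5 del acc.
'w88mpm': N↓-sim [80, 74, 61, 43, 24, 9, 1] end={s61} rej; 6/6 single-dels accept.
'wpmmpp': run [80, 74, 58, 45, 24, 11, 1] end={s61} — reject; 6/6 single-dels accept.
5 obstructions.

min(Σ*\↓L) = [m8m8, mp88, w8m8w, w88mpm, wpmmpp].


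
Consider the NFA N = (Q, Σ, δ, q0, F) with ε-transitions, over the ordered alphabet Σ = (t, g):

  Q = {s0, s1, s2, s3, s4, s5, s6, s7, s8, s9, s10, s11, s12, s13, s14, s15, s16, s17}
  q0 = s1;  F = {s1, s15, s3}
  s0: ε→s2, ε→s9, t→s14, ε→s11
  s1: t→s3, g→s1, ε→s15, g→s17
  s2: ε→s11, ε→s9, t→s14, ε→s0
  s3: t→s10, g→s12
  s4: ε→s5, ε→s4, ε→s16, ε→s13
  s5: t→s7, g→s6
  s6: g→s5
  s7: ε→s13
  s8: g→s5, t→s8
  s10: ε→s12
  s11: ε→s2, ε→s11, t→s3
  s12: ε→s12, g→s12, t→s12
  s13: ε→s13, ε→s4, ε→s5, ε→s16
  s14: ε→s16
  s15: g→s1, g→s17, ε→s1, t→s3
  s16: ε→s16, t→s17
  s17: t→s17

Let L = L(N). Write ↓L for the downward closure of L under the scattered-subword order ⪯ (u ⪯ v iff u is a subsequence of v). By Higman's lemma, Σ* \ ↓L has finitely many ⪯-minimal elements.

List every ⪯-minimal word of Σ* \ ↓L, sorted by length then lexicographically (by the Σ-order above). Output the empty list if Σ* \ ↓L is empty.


|Q|=18, |F|=3, |δ|=43 (23 ε).
min D↑ (3 st, q0=0, F={2}): 0:t→1,g→0 1:t→2,g→2 2:t→2,g→2.
'tt': N↓-sim [6, 4, 3] end={s10,s12,s17} rej; 2/2 deletions ∈↓L.
'tg': N↓-sim [6, 4, 1] end={s12} ∉↓L; 2/2 del acc.
2 obstructions.

min(Σ*\↓L) = [tt, tg].


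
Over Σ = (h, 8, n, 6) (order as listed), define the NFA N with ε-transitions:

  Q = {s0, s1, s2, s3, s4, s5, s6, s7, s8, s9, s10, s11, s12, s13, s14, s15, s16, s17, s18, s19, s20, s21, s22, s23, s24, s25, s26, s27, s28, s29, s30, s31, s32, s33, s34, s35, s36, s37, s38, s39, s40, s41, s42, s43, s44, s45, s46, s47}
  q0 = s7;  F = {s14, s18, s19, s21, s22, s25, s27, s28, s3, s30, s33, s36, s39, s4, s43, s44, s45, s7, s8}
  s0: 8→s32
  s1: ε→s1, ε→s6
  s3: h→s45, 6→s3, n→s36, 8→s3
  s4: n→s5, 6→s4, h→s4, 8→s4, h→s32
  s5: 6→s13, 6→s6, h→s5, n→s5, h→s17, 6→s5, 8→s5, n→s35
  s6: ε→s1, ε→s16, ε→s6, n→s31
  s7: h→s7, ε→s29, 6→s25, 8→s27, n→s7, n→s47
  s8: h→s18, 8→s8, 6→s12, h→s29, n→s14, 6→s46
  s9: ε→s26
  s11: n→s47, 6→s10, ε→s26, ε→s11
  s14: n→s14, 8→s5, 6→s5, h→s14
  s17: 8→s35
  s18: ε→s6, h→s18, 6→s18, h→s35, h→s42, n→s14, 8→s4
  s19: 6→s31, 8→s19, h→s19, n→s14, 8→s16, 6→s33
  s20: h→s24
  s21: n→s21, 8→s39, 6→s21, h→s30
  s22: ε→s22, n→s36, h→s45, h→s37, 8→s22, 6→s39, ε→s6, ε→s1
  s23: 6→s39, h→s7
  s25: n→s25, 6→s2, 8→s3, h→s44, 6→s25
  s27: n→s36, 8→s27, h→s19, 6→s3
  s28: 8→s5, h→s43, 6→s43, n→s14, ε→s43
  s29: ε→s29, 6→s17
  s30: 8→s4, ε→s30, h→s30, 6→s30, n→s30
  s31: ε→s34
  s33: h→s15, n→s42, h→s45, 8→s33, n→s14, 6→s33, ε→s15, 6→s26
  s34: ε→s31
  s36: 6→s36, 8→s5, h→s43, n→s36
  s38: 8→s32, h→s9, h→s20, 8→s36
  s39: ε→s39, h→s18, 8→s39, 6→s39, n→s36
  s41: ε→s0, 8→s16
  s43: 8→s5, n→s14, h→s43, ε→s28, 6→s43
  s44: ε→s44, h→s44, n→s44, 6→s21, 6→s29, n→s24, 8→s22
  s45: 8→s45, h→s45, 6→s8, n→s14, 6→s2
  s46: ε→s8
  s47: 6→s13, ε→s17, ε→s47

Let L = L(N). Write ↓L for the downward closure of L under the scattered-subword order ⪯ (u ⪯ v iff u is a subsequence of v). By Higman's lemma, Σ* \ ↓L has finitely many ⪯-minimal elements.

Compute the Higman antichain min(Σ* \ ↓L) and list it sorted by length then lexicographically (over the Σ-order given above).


A = [8n8, 8hn6, 6h6h8n].

|Q|=48, |F|=19, |δ|=141 (26 ε).
min D↑ (19 st, q0=0, F={10}): 0:h→0,8→1,n→0,6→2 1:h→3,8→1,n→4,6→5 2:h→6,8→5,n→2,6→2 3:h→3,8→3,n→7,6→8 4:h→9,8→10,n→4,6→4 5:h→11,8→5,n→4,6→5 6:h→6,8→12,n→6,6→13 7:h→7,8→10,n→7,6→10 8:h→11,8→8,n→7,6→8 9:h→9,8→10,n→7,6→9 10:h→10,8→10,n→10,6→10 11:h→11,8→11,n→7,6→14 12:h→11,8→12,n→4,6→15 13:h→16,8→15,n→13,6→13 14:h→17,8→14,n→7,6→14 15:h→17,8→15,n→4,6→15 16:h→16,8→18,n→16,6→16 17:h→17,8→18,n→7,6→17 18:h→18,8→18,n→10,6→18 [Hopcroft].
'8n8': run [39, 32, 14, 9] end={s1,s13,s16,s17,s31,s34,s35,s5,s6} rej; 3/3 single-dels accept.
'8hn6': run [39, 32, 27, 11, 9] end={s1,s13,s16,s17,s31,s34,s35,s5,s6} ∉↓L; 4/4 deletions ∈↓L.
'6h6h8n': |S_i|=[39, 35, 31, 25, 18, 11, 9] end={s1,s13,s16,s17,s31,s34,s35,s5,s6} rej; 6/6 deletions ∈↓L.
3 obstructions.


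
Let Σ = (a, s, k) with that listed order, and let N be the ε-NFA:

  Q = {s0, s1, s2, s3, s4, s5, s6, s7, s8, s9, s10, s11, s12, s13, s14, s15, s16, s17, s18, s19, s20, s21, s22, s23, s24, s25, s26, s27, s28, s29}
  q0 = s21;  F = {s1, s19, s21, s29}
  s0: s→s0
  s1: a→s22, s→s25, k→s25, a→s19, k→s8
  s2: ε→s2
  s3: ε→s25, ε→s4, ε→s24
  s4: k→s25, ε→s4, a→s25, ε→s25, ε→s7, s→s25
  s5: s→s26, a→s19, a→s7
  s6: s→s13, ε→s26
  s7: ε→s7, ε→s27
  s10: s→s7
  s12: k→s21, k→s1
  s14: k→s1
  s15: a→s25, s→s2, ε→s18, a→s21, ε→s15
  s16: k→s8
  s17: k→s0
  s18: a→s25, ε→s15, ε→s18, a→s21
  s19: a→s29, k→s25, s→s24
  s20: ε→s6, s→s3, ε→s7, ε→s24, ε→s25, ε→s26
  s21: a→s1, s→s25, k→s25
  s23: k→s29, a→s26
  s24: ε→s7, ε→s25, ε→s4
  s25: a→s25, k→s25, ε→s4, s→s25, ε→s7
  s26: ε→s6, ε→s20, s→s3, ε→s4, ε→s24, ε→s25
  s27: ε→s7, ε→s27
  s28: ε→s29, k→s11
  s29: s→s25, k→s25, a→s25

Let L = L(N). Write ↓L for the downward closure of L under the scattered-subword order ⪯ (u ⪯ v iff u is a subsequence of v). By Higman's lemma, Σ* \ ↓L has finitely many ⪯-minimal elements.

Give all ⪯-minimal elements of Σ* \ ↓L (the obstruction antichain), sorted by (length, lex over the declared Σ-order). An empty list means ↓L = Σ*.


A = [s, k, aaaa].

|Q|=30, |F|=4, |δ|=73 (32 ε).
min D↑ (5 st, q0=0, F={2}): 0:a→1,s→2,k→2 1:a→3,s→2,k→2 2:a→2,s→2,k→2 3:a→4,s→2,k→2 4:a→2,s→2,k→2.
's': N↓-sim [11, 5] end={s24,s25,s27,s4,s7} rej; 1/1 del acc.
'k': |S_i|=[11, 5] end={s25,s27,s4,s7,s8} ∉↓L; 1/1 deletions ∈↓L.
'aaaa': run [11, 10, 8, 5, 4] end={s25,s27,s4,s7} rej; 4/4 deletions ∈↓L.
3 words, ⪯-incomp.


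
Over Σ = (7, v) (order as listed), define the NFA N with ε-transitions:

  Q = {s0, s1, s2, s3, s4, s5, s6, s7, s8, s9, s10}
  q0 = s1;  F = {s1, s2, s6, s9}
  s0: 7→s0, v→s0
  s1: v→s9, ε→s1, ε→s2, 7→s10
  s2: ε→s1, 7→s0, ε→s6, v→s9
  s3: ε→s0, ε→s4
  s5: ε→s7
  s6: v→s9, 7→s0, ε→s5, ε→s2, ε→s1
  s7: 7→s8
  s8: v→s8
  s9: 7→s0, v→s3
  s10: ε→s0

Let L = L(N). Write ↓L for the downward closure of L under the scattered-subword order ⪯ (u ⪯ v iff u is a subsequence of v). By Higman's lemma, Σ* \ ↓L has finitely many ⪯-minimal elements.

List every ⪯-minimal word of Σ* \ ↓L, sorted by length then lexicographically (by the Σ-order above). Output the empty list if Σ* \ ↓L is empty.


|Q|=11, |F|=4, |δ|=23 (11 ε).
min D↑ (3 st, q0=0, F={1}): 0:7→1,v→2 1:7→1,v→1 2:7→1,v→1.
'7': run [11, 3] end={s0,s10,s8} ∉↓L; 1/1 del acc.
'vv': |S_i|=[11, 5, 4] end={s0,s3,s4,s8} ∉↓L; 2/2 single-dels accept.
2 minimals (antichain).

min(Σ*\↓L) = [7, vv].


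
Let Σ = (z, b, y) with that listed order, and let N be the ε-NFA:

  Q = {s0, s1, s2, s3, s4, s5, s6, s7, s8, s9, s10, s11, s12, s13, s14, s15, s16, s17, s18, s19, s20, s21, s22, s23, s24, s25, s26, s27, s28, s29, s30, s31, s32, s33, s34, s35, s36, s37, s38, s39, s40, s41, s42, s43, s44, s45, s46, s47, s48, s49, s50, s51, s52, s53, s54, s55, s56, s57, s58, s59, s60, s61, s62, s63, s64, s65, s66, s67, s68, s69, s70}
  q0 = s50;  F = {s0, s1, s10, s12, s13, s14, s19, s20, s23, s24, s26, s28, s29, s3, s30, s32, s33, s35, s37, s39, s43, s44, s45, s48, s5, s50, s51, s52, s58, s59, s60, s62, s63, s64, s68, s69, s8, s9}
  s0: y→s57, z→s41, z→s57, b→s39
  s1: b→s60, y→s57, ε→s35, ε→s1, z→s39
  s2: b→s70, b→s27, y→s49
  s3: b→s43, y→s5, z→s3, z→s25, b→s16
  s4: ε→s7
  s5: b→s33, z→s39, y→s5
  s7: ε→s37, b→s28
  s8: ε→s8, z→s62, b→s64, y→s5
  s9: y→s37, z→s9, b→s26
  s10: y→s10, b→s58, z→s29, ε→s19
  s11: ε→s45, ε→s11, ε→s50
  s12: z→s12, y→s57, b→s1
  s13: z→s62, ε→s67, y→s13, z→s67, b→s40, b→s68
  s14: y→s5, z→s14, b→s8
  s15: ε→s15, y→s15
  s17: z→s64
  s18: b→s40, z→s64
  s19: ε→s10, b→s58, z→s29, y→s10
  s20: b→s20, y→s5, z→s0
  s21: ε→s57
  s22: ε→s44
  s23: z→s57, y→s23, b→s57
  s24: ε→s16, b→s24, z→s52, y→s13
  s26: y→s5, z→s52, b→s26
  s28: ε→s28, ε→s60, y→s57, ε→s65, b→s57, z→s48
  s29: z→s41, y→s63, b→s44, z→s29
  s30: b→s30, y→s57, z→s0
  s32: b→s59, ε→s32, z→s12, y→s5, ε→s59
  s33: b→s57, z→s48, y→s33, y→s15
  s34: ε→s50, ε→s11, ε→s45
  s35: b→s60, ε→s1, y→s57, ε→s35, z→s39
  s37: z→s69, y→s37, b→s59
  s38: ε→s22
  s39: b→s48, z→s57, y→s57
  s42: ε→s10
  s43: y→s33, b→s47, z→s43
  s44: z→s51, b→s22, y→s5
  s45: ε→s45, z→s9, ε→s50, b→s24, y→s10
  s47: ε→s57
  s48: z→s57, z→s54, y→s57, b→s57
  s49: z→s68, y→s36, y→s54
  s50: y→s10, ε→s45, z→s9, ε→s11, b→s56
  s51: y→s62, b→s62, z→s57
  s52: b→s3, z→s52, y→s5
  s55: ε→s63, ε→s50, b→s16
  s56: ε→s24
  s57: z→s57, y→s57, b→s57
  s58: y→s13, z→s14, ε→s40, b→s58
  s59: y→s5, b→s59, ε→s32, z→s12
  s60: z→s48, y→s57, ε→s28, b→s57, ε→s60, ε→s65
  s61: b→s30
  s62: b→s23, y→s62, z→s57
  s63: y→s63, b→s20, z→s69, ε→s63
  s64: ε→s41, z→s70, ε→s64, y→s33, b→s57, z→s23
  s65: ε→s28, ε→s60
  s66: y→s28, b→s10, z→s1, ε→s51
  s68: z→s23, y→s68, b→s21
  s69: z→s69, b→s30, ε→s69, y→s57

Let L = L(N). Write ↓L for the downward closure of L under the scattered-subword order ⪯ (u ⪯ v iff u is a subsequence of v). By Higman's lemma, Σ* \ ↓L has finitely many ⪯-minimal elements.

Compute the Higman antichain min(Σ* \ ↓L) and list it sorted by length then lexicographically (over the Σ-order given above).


min(Σ*\↓L) = [zyzy, byzz, bybb, bzbbb, yzbzz].

|Q|=71, |F|=38, |δ|=189 (47 ε).
min D↑ (34 st, q0=0, F={22}): 0:z→1,b→2,y→3 1:z→1,b→4,y→5 2:z→6,b→2,y→7 3:z→8,b→9,y→3 4:z→6,b→4,y→10 5:z→11,b→12,y→5 6:z→6,b→13,y→10 7:z→14,b→15,y→7 8:z→8,b→16,y→17 9:z→18,b→9,y→7 10:z→19,b→20,y→10 11:z→11,b→21,y→22 12:z→23,b→12,y→10 13:z→13,b→24,y→10 14:z→22,b→25,y→14 15:z→25,b→22,y→15 16:z→26,b→16,y→10 17:z→11,b→27,y→17 18:z→18,b→28,y→10 19:z→22,b→29,y→22 20:z→29,b→22,y→20 21:z→30,b→21,y→22 22:z→22,b→22,y→22 23:z→23,b→31,y→22 24:z→24,b→22,y→20 25:z→22,b→22,y→25 26:z→22,b→14,y→14 27:z→30,b→27,y→10 28:z→14,b→32,y→10 29:z→22,b→22,y→22 30:z→22,b→19,y→22 31:z→19,b→33,y→22 32:z→25,b→22,y→20 33:z→29,b→22,y→22 (ε-aug+det+¬).
'zyzy': N↓-sim [53, 41, 24, 14, 1] end={s57} rej; 4/4 deletions ∈↓L.
'byzz': |S_i|=[53, 43, 14, 7, 2] end={s54,s57} — reject; 4/4 single-dels accept.
'bybb': |S_i|=[53, 43, 14, 9, 2] end={s21,s57} — reject; 4/4 del acc.
'bzbbb': run [53, 43, 29, 23, 15, 2] end={s47,s57} ∉↓L; 5/5 del acc.
'yzbzz': run [53, 40, 30, 24, 10, 3] end={s41,s54,s57} ∉↓L; 5/5 deletions ∈↓L.
5 obstructions.
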